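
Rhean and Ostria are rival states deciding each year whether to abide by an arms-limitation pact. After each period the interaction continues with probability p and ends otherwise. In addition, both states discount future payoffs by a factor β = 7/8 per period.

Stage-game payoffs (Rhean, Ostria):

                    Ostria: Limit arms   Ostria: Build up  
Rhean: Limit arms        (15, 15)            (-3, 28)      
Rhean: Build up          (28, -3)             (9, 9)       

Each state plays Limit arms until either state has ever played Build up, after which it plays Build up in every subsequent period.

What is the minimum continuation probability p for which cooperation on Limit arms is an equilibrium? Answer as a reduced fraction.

104/133

Expected continuation weight on next period's payoff is β·p = 7/8·p, which plays the role of the discount factor.
Cooperation requires 7/8·p ≥ (28−15)/(28−9) = 13/19, hence p ≥ 104/133.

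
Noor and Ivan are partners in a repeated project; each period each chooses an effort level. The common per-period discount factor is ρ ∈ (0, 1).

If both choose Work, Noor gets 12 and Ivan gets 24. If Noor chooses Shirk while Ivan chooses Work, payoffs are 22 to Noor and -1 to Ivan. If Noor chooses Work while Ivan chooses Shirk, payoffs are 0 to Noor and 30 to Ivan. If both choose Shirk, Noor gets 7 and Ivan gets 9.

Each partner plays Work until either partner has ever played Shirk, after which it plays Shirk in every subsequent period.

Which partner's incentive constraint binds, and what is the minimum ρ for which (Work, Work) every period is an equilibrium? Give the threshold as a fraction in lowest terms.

Noor; ρ ≥ 2/3

Noor: cooperation gives 12 each period; deviation gives 22 once then 7 forever.
  12/(1−ρ) ≥ 22 + 7ρ/(1−ρ) ⇒ ρ ≥ 10/15 = 2/3.
Ivan: cooperation gives 24 each period; deviation gives 30 once then 9 forever.
  ρ ≥ 6/21 = 2/7.
Both must hold, so the binding constraint is Noor's: ρ ≥ 2/3.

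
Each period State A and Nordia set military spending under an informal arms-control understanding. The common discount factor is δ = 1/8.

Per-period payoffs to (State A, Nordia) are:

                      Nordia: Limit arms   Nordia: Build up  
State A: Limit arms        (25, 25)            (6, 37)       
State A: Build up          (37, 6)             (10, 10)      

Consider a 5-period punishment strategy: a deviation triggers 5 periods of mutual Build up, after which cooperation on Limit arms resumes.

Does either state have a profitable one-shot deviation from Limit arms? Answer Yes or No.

A one-shot deviation gives 37 now, then 10 for 5 periods, then back to 25.
Gain from deviating: (37−25) today; loss: (25−10) in each of the next 5 periods.
No-deviation condition: (25−10)(δ+…+δ^5) ≥ 37−25, i.e. δ+…+δ^5 ≥ 4/5.
At δ = 1/8: δ+…+δ^5 = 0.1429 < 0.8000.
So cooperation is not sustainable.

Yes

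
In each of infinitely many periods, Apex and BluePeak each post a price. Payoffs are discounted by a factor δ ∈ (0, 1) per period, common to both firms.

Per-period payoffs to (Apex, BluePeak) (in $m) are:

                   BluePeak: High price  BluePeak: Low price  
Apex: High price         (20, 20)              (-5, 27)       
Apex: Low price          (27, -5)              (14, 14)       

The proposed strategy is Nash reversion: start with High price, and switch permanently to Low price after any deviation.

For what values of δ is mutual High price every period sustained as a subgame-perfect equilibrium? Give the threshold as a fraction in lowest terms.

7/13

20/(1−δ) ≥ 27 + 14δ/(1−δ)
20 ≥ 27 − 13δ
δ ≥ 7/13.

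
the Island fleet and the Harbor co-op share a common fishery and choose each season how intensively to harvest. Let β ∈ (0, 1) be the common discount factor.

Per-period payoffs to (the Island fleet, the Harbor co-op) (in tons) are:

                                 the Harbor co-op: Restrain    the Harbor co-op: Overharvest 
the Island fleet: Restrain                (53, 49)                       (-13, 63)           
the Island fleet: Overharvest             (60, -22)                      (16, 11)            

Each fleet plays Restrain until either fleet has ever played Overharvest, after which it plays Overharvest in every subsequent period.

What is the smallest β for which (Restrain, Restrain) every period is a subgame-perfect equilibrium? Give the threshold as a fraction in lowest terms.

7/26

the Island fleet: cooperation gives 53 each period; deviation gives 60 once then 16 forever.
  53/(1−β) ≥ 60 + 16β/(1−β) ⇒ β ≥ 7/44.
the Harbor co-op: cooperation gives 49 each period; deviation gives 63 once then 11 forever.
  β ≥ 14/52 = 7/26.
Both must hold, so the binding constraint is the Harbor co-op's: β ≥ 7/26.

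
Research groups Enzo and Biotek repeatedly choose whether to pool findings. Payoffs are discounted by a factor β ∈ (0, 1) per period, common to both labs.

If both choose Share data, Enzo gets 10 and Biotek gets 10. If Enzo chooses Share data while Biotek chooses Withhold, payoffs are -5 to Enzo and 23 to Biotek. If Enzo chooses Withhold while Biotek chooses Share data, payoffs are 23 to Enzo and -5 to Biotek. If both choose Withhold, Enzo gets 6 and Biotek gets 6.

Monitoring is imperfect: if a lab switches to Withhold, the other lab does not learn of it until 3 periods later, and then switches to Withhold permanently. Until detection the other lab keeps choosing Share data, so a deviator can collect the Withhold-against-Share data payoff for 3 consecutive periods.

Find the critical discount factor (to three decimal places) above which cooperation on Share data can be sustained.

0.914

A deviator earns 23 for 3 periods, then 6 forever; cooperating earns 10 forever. Multiplying the IC by (1−β):
10 ≥ 23(1−β^3) + 6β^3, so 17·β^3 ≥ 13 and β^3 ≥ 13/17.
β ≥ (13/17)^(1/3) ≈ 0.914.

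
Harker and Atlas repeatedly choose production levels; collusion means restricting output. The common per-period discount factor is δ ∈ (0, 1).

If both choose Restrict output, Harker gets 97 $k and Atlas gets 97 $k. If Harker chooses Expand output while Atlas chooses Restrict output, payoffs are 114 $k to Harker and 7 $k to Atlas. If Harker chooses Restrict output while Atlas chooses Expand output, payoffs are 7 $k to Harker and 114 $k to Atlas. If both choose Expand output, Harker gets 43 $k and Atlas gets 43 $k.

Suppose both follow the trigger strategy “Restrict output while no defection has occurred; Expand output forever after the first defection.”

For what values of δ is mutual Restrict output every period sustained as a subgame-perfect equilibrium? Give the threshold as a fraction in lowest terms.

Under grim trigger the critical discount factor is (T−C)/(T−P) with T = 114, C = 97, P = 43.
δ* = (114−97)/(114−43) = 17/71.

17/71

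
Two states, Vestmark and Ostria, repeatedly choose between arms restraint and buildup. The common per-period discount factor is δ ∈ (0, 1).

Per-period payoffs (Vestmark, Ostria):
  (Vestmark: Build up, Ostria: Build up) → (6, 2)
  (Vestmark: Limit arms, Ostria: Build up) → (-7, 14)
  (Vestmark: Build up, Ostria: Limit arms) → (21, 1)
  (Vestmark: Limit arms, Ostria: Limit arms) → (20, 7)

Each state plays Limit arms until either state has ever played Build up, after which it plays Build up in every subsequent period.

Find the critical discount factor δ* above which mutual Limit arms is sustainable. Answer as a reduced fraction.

7/12

Vestmark's threshold: (21−20)/(21−6) = 1/15.
Ostria's threshold: (14−7)/(14−2) = 7/12.
1/15 < 7/12, so Ostria binds and δ* = 7/12.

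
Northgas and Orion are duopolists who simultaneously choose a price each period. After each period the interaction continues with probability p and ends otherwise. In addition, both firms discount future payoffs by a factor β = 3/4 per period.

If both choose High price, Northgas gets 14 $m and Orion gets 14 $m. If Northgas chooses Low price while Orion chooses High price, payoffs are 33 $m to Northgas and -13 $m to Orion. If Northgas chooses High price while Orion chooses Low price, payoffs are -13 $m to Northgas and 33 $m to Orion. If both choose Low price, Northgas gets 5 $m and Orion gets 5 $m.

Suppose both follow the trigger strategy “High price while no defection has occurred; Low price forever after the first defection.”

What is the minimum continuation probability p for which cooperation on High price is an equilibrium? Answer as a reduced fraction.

Expected continuation weight on next period's payoff is β·p = 3/4·p, which plays the role of the discount factor.
Cooperation requires 3/4·p ≥ (33−14)/(33−5) = 19/28, hence p ≥ 19/21.

19/21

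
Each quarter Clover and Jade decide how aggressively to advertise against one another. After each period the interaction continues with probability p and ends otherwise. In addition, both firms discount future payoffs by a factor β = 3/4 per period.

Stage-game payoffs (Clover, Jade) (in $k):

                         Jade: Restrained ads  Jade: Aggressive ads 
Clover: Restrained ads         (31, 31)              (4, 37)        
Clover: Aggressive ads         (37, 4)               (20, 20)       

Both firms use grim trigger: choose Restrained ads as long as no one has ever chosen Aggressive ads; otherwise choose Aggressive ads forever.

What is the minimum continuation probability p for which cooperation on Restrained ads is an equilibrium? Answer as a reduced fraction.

Expected continuation weight on next period's payoff is β·p = 3/4·p, which plays the role of the discount factor.
Cooperation requires 3/4·p ≥ (37−31)/(37−20) = 6/17, hence p ≥ 8/17.

8/17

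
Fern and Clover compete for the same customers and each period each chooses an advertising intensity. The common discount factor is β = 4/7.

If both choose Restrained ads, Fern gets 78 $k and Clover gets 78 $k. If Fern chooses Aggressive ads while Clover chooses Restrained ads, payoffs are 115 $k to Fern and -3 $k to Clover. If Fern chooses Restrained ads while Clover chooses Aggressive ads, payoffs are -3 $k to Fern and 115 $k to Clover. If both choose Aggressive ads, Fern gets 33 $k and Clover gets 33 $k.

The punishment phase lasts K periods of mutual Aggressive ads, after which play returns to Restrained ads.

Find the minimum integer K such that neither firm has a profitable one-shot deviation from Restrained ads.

2

No profitable deviation requires (78−33)(β+…+β^K) ≥ 115−78, i.e. β+…+β^K ≥ 37/45 ≈ 0.8222.
With β = 4/7, the partial sums are K=1: 0.5714, K=2: 0.8980.
K = 2 is the first length at which the sum reaches 0.8222.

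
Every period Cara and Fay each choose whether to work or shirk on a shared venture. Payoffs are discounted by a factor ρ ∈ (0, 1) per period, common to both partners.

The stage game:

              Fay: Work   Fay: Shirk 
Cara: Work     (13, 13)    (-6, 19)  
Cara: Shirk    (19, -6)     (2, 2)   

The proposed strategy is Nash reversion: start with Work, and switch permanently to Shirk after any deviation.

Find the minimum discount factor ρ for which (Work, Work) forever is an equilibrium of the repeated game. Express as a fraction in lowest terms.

6/17

One-period gain from deviating is 19 − 13 = 6. The loss is 13 − 2 = 11 in every subsequent period, with present value 11·ρ/(1−ρ).
Deviation is unprofitable when 11·ρ/(1−ρ) ≥ 6, i.e. ρ/(1−ρ) ≥ 6/11.
Equivalently ρ ≥ 6/(6+11) = 6/17.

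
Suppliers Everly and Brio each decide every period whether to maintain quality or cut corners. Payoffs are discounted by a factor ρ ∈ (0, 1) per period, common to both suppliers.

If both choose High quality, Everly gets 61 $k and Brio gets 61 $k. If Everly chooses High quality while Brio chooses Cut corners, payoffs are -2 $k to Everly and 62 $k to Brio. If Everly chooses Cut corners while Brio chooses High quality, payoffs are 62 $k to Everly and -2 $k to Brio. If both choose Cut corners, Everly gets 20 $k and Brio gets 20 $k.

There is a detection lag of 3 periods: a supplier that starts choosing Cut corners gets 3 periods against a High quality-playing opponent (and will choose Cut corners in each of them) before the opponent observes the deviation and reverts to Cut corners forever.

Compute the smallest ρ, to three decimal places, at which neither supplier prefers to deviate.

A deviator earns 62 for 3 periods, then 20 forever; cooperating earns 61 forever. Multiplying the IC by (1−ρ):
61 ≥ 62(1−ρ^3) + 20ρ^3, so 42·ρ^3 ≥ 1 and ρ^3 ≥ 1/42.
ρ ≥ (1/42)^(1/3) ≈ 0.288.

0.288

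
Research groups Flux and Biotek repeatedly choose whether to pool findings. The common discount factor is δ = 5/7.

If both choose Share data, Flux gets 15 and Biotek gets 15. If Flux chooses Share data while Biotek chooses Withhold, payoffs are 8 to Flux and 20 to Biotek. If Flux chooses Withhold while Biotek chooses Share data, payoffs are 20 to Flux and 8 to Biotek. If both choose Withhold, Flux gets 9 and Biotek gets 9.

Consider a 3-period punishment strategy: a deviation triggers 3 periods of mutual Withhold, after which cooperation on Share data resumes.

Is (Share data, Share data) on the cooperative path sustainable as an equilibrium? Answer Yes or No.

Yes

A one-shot deviation gives 20 now, then 9 for 3 periods, then back to 15.
Gain from deviating: (20−15) today; loss: (15−9) in each of the next 3 periods.
No-deviation condition: (15−9)(δ+…+δ^3) ≥ 20−15, i.e. δ+…+δ^3 ≥ 5/6.
At δ = 5/7: δ+…+δ^3 = 1.5889 ≥ 0.8333.
So cooperation is sustainable.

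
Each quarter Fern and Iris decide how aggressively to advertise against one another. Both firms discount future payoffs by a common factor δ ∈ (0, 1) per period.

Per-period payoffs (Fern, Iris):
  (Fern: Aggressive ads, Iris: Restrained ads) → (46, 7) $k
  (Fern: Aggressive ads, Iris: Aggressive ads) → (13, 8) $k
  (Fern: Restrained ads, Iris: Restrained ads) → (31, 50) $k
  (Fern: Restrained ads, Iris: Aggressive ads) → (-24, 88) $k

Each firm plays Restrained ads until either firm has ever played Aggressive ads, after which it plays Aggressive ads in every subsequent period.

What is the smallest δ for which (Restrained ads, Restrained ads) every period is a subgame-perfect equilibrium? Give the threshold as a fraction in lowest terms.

19/40

Fern's threshold: (46−31)/(46−13) = 5/11.
Iris's threshold: (88−50)/(88−8) = 19/40.
5/11 < 19/40, so Iris binds and δ* = 19/40.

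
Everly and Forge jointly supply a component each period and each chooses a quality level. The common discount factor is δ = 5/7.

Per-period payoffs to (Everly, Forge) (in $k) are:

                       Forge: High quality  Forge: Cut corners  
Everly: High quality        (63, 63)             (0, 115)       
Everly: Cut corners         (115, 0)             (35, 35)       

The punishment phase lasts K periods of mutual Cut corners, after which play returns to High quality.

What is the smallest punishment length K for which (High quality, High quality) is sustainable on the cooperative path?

5

IC: δ(1−δ^K)/(1−δ) ≥ (115−63)/(63−35) = 13/7.
With δ = 5/7: need 1 − δ^K ≥ 13/7·(1−5/7)/(5/7), i.e. δ^K ≤ 0.2571.
Since (5/7)^4 = 0.2603 and (5/7)^5 = 0.1859, the smallest such K is 5.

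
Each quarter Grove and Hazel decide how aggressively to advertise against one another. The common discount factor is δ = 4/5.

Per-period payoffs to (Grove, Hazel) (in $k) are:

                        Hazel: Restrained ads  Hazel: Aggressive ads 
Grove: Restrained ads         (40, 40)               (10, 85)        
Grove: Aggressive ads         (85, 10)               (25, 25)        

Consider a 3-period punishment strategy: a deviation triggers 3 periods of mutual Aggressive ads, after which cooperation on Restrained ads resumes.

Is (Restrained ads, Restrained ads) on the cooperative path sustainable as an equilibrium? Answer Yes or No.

No

A one-shot deviation gives 85 now, then 25 for 3 periods, then back to 40.
Gain from deviating: (85−40) today; loss: (40−25) in each of the next 3 periods.
No-deviation condition: (40−25)(δ+…+δ^3) ≥ 85−40, i.e. δ+…+δ^3 ≥ 3.
At δ = 4/5: δ+…+δ^3 = 1.9520 < 3.0000.
So cooperation is not sustainable.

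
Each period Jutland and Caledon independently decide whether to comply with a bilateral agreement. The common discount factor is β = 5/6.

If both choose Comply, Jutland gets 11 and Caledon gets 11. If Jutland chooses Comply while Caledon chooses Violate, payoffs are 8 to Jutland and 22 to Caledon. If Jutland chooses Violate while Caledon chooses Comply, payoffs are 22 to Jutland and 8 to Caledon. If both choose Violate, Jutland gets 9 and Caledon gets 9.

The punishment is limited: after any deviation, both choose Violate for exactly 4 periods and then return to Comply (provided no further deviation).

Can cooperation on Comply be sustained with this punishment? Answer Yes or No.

A one-shot deviation gives 22 now, then 9 for 4 periods, then back to 11.
Gain from deviating: (22−11) today; loss: (11−9) in each of the next 4 periods.
No-deviation condition: (11−9)(β+…+β^4) ≥ 22−11, i.e. β+…+β^4 ≥ 11/2.
At β = 5/6: β+…+β^4 = 2.5887 < 5.5000.
So cooperation is not sustainable.

No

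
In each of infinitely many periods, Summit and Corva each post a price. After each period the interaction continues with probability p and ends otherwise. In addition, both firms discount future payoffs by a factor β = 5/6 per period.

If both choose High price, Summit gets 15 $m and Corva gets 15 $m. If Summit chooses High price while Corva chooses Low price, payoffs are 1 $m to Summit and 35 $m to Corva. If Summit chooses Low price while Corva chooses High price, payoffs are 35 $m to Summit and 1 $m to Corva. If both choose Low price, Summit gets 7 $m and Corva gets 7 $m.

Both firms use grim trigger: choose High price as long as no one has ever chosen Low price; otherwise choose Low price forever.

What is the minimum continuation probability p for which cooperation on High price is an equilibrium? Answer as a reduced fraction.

6/7

Expected continuation weight on next period's payoff is β·p = 5/6·p, which plays the role of the discount factor.
Cooperation requires 5/6·p ≥ (35−15)/(35−7) = 5/7, hence p ≥ 6/7.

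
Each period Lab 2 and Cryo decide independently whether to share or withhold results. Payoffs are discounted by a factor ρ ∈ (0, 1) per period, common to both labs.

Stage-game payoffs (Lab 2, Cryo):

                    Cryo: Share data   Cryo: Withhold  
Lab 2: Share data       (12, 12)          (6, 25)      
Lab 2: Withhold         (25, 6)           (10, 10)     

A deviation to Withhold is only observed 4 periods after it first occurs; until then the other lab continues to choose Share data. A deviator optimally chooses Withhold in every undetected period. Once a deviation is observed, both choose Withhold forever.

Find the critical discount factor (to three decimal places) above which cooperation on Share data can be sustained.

0.965

The best deviation is to choose Withhold for all 4 undetected periods, earning 25 each, then 10 forever once detected.
Deviation value: 25(1−ρ^4)/(1−ρ) + 10ρ^4/(1−ρ); cooperation value: 12/(1−ρ).
IC: 12 ≥ 25(1−ρ^4) + 10ρ^4 = 25 − 15ρ^4.
So ρ^4 ≥ 13/15, giving ρ ≥ (13/15)^(1/4) ≈ 0.965.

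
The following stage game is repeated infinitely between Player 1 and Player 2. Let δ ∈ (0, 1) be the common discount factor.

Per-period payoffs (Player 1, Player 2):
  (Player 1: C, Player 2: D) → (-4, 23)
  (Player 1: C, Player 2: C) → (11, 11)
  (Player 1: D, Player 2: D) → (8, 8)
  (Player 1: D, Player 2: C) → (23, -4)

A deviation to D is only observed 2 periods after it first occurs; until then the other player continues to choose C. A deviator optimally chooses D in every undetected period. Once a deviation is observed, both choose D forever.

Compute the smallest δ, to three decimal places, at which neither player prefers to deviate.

The best deviation is to choose D for all 2 undetected periods, earning 23 each, then 8 forever once detected.
Deviation value: 23(1−δ^2)/(1−δ) + 8δ^2/(1−δ); cooperation value: 11/(1−δ).
IC: 11 ≥ 23(1−δ^2) + 8δ^2 = 23 − 15δ^2.
So δ^2 ≥ 12/15 = 4/5, giving δ ≥ (4/5)^(1/2) ≈ 0.894.

0.894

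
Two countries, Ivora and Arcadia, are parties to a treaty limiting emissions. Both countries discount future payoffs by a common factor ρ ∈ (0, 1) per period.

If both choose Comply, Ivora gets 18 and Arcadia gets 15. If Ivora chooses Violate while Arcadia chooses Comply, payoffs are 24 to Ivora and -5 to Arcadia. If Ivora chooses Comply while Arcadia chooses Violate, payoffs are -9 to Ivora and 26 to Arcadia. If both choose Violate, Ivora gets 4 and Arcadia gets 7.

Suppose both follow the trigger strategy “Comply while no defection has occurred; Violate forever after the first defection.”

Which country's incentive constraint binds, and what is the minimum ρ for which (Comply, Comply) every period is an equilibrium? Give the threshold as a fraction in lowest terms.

Arcadia; ρ ≥ 11/19

For Ivora: deviation gain 24−18 = 6, per-period punishment loss 18−4 = 14. IC gives ρ ≥ 6/20 = 3/10.
For Arcadia: gain 11, loss 8 per period, so ρ ≥ 11/19.
The tighter constraint is Arcadia's, so cooperation needs ρ ≥ 11/19.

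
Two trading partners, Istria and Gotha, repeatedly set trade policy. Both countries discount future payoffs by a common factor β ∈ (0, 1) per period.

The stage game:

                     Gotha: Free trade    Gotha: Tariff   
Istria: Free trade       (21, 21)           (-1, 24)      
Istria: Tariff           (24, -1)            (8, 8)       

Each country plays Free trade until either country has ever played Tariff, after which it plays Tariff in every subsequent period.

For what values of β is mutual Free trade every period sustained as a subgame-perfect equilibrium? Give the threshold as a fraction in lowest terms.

3/16

Cooperation forever yields 21 each period: 21/(1−β).
Deviating yields 24 once, then 8 forever: 24 + 8β/(1−β).
No profitable deviation requires 21/(1−β) ≥ 24 + 8β/(1−β).
Multiplying by (1−β): 21 ≥ 24(1−β) + 8β = 24 − 16β.
So 16β ≥ 3, i.e. β ≥ 3/16.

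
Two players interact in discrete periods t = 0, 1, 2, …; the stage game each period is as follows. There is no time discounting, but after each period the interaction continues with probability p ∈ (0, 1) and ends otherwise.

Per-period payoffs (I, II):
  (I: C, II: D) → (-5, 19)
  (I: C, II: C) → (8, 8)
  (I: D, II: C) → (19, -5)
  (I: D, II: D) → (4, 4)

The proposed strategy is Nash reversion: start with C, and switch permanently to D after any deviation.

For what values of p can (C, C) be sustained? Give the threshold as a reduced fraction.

11/15

Expected cooperation value is 8 + p·8 + p²·8 + … = 8/(1−p); deviation gives 19 + p·4/(1−p).
8 ≥ 19(1−p) + 4p ⇒ 15p ≥ 11 ⇒ p ≥ 11/15.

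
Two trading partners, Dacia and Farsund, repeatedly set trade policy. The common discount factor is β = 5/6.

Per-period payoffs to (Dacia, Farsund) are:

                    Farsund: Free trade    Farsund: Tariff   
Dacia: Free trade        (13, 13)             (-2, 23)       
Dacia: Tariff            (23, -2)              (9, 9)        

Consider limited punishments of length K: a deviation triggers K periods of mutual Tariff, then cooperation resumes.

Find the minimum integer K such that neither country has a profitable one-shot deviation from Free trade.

4

No profitable deviation requires (13−9)(β+…+β^K) ≥ 23−13, i.e. β+…+β^K ≥ 5/2 ≈ 2.5000.
With β = 5/6, the partial sums are K=1: 0.8333, K=2: 1.5278, K=3: 2.1065, K=4: 2.5887.
K = 4 is the first length at which the sum reaches 2.5000.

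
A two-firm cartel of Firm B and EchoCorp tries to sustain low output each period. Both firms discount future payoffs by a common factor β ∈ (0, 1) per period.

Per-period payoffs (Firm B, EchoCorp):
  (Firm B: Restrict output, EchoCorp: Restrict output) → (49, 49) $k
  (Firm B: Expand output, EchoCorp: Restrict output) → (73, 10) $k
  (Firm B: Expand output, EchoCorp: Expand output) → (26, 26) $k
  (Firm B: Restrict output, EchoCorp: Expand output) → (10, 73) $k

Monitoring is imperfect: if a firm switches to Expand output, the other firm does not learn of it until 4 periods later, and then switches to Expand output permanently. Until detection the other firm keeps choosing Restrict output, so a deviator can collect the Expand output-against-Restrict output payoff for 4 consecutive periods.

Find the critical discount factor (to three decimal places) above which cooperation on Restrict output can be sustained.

0.845

Deviating for the 4 undetected periods gains 73−49 = 24 per period over cooperation, then loses 49−26 = 23 per period forever once punishment starts.
Gain: 24(1 + β + … + β^3); loss: 23·β^4/(1−β).
No profitable deviation ⇔ 24(1−β^4) ≤ 23·β^4, i.e. β^4 ≥ 24/(24+23) = 24/47.
Hence β ≥ (24/47)^(1/4) ≈ 0.845.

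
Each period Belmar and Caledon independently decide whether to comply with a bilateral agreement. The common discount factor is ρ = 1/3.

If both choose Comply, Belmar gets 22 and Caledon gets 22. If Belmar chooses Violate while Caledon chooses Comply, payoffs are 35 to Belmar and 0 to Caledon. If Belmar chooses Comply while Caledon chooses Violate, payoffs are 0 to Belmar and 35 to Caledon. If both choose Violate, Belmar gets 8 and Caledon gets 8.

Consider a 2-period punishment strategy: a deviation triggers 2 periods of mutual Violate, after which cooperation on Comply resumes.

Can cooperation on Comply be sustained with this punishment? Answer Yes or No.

No

A one-shot deviation gives 35 now, then 8 for 2 periods, then back to 22.
Gain from deviating: (35−22) today; loss: (22−8) in each of the next 2 periods.
No-deviation condition: (22−8)(ρ+…+ρ^2) ≥ 35−22, i.e. ρ+…+ρ^2 ≥ 13/14.
At ρ = 1/3: ρ+…+ρ^2 = 0.4444 < 0.9286.
So cooperation is not sustainable.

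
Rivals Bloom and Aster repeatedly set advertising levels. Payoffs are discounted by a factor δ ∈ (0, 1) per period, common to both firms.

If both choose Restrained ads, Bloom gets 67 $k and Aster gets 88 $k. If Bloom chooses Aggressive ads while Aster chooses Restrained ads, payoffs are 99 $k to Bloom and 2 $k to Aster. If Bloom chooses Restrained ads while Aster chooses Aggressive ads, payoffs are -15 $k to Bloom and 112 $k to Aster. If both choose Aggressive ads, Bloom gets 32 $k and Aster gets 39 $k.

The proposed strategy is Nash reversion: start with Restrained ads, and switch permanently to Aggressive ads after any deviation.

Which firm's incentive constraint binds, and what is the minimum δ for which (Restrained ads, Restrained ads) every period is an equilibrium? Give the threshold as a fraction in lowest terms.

Bloom; δ ≥ 32/67

Bloom: cooperation gives 67 each period; deviation gives 99 once then 32 forever.
  67/(1−δ) ≥ 99 + 32δ/(1−δ) ⇒ δ ≥ 32/67.
Aster: cooperation gives 88 each period; deviation gives 112 once then 39 forever.
  δ ≥ 24/73.
Both must hold, so the binding constraint is Bloom's: δ ≥ 32/67.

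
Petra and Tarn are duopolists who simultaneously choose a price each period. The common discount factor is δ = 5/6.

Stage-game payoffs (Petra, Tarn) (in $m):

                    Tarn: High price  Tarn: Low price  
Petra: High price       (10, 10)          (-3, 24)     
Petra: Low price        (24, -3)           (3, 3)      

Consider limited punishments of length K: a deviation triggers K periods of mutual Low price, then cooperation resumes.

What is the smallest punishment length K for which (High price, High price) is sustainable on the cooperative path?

3

IC: δ(1−δ^K)/(1−δ) ≥ (24−10)/(10−3) = 2.
With δ = 5/6: need 1 − δ^K ≥ 2·(1−5/6)/(5/6), i.e. δ^K ≤ 0.6000.
Since (5/6)^2 = 0.6944 and (5/6)^3 = 0.5787, the smallest such K is 3.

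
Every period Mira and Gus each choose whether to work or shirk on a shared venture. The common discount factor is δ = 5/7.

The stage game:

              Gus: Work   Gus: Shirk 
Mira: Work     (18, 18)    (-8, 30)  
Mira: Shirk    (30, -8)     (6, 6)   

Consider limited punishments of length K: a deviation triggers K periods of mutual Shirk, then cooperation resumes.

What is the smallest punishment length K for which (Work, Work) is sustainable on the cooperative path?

IC: δ(1−δ^K)/(1−δ) ≥ (30−18)/(18−6) = 1.
With δ = 5/7: need 1 − δ^K ≥ 1·(1−5/7)/(5/7), i.e. δ^K ≤ 0.6000.
Since (5/7)^1 = 0.7143 and (5/7)^2 = 0.5102, the smallest such K is 2.

2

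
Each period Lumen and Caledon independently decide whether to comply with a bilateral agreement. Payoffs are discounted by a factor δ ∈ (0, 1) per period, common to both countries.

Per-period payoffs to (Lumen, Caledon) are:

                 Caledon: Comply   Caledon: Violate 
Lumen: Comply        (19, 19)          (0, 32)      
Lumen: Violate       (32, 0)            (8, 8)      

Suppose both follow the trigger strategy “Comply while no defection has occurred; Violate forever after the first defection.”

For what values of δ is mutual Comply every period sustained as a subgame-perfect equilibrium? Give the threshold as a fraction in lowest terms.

Cooperation forever yields 19 each period: 19/(1−δ).
Deviating yields 32 once, then 8 forever: 32 + 8δ/(1−δ).
No profitable deviation requires 19/(1−δ) ≥ 32 + 8δ/(1−δ).
Multiplying by (1−δ): 19 ≥ 32(1−δ) + 8δ = 32 − 24δ.
So 24δ ≥ 13, i.e. δ ≥ 13/24.

13/24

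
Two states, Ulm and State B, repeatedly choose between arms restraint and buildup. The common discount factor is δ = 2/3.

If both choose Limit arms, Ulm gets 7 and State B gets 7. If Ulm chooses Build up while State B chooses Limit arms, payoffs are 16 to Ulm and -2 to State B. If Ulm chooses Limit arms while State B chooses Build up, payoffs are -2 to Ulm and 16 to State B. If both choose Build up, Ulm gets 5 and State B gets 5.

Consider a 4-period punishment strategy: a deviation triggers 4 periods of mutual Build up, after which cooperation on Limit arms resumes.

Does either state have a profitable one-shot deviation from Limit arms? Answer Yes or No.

Comparing payoff streams over the 5 periods until play realigns: cooperate → 7(1+δ+…+δ^4); deviate → 16 + 5(δ+…+δ^4).
Cooperation is sustained iff (7−5)(δ+…+δ^4) ≥ 16−7.
δ+…+δ^4 = 2/3·(1−(2/3)^4)/(1−2/3) = 1.6049, and (16−7)/(7−5) = 4.5000.
1.6049 < 4.5000, so cooperation is not sustainable.

Yes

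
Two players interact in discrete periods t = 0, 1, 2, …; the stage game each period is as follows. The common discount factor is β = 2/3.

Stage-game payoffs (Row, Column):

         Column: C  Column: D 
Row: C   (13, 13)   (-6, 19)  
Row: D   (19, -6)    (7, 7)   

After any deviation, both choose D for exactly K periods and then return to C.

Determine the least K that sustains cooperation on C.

2

No profitable deviation requires (13−7)(β+…+β^K) ≥ 19−13, i.e. β+…+β^K ≥ 1 ≈ 1.0000.
With β = 2/3, the partial sums are K=1: 0.6667, K=2: 1.1111.
K = 2 is the first length at which the sum reaches 1.0000.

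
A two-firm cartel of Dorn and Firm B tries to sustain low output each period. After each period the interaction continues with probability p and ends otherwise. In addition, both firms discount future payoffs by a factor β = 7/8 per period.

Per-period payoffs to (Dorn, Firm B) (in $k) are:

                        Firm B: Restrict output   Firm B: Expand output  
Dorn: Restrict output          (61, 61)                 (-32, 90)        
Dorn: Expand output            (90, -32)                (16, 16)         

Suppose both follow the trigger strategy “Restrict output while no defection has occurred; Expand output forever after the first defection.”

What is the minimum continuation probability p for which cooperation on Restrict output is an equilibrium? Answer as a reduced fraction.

Expected continuation weight on next period's payoff is β·p = 7/8·p, which plays the role of the discount factor.
Cooperation requires 7/8·p ≥ (90−61)/(90−16) = 29/74, hence p ≥ 116/259.

116/259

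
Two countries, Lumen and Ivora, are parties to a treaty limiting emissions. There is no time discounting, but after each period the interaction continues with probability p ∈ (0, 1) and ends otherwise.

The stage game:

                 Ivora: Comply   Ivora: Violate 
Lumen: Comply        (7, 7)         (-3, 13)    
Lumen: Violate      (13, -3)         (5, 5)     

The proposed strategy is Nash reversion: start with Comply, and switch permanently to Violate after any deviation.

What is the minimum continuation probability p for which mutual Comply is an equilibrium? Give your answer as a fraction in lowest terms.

With no time discounting, the continuation probability p plays the role of the discount factor.
Grim-trigger IC: 7/(1−p) ≥ 13 + 5p/(1−p) ⇒ p ≥ (13−7)/(13−5) = 3/4.

3/4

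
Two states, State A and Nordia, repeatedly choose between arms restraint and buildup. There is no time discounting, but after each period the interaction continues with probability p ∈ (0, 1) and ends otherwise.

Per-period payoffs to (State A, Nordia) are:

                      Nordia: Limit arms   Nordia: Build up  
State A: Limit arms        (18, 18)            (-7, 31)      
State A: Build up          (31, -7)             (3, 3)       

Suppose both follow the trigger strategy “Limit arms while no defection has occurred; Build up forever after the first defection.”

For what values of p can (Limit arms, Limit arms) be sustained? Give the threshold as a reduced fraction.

Expected cooperation value is 18 + p·18 + p²·18 + … = 18/(1−p); deviation gives 31 + p·3/(1−p).
18 ≥ 31(1−p) + 3p ⇒ 28p ≥ 13 ⇒ p ≥ 13/28.

13/28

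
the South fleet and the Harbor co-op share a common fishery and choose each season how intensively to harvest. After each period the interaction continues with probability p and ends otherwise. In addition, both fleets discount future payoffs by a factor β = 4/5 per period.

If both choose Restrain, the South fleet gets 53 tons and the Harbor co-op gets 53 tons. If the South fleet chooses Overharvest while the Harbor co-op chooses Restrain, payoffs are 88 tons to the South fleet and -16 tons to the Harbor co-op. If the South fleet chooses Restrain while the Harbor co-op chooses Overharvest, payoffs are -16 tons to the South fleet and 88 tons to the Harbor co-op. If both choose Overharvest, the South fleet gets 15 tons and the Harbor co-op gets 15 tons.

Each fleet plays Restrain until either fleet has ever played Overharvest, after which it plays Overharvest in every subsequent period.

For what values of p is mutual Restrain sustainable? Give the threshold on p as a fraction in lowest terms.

With continuation probability p and discount β, the effective per-period discount factor is βp.
Grim-trigger IC: βp ≥ (88−53)/(88−15) = 35/73.
So p ≥ (35/73)/(4/5) = 175/292.

175/292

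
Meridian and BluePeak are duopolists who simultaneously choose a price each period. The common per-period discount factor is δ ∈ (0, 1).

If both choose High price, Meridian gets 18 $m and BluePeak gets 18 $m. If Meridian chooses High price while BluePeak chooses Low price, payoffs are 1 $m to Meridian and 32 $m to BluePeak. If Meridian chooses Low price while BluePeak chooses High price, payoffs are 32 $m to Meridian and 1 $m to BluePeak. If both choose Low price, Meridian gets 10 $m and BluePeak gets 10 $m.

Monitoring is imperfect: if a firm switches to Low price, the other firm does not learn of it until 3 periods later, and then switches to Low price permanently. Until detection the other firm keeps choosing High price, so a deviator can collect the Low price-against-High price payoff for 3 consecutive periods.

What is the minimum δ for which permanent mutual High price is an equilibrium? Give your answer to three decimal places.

Deviating for the 3 undetected periods gains 32−18 = 14 per period over cooperation, then loses 18−10 = 8 per period forever once punishment starts.
Gain: 14(1 + δ + … + δ^2); loss: 8·δ^3/(1−δ).
No profitable deviation ⇔ 14(1−δ^3) ≤ 8·δ^3, i.e. δ^3 ≥ 14/(14+8) = 7/11.
Hence δ ≥ (7/11)^(1/3) ≈ 0.860.

0.860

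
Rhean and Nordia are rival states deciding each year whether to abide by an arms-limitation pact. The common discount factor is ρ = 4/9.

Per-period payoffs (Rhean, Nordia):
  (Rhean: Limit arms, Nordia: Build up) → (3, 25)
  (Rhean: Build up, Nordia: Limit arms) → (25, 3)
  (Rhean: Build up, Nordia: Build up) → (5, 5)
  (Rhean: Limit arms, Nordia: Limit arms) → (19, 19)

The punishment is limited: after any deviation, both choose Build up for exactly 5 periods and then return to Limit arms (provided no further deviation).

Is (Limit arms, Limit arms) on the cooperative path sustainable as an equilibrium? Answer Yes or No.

IC: ρ+…+ρ^5 ≥ (25−19)/(19−5) = 3/7.
At ρ = 4/9: partial sum = 0.7861 ≥ 0.4286. Cooperation sustainable.

Yes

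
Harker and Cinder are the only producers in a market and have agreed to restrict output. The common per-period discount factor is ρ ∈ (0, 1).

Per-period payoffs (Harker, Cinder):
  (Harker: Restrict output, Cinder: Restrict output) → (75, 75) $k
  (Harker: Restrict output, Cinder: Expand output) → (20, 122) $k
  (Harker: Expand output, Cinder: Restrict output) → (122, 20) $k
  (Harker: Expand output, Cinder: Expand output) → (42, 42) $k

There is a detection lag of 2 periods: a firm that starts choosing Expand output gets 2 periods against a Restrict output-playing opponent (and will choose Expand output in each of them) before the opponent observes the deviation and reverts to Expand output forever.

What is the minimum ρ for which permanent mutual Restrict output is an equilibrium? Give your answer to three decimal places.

0.766

The best deviation is to choose Expand output for all 2 undetected periods, earning 122 each, then 42 forever once detected.
Deviation value: 122(1−ρ^2)/(1−ρ) + 42ρ^2/(1−ρ); cooperation value: 75/(1−ρ).
IC: 75 ≥ 122(1−ρ^2) + 42ρ^2 = 122 − 80ρ^2.
So ρ^2 ≥ 47/80, giving ρ ≥ (47/80)^(1/2) ≈ 0.766.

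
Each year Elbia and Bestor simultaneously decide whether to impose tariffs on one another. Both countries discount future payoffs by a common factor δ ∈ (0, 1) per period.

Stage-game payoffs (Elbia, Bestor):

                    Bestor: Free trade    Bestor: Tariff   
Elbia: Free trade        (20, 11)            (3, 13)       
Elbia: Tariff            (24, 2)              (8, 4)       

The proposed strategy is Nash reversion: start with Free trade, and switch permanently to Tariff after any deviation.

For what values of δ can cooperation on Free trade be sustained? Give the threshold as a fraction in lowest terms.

1/4

Elbia: cooperation gives 20 each period; deviation gives 24 once then 8 forever.
  20/(1−δ) ≥ 24 + 8δ/(1−δ) ⇒ δ ≥ 4/16 = 1/4.
Bestor: cooperation gives 11 each period; deviation gives 13 once then 4 forever.
  δ ≥ 2/9.
Both must hold, so the binding constraint is Elbia's: δ ≥ 1/4.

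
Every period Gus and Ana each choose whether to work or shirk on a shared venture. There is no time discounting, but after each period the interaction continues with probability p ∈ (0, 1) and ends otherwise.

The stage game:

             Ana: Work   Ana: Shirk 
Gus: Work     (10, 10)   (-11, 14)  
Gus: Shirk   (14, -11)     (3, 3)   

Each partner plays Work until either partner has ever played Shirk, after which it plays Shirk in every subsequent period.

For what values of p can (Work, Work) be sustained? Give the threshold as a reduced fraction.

Expected cooperation value is 10 + p·10 + p²·10 + … = 10/(1−p); deviation gives 14 + p·3/(1−p).
10 ≥ 14(1−p) + 3p ⇒ 11p ≥ 4 ⇒ p ≥ 4/11.

4/11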